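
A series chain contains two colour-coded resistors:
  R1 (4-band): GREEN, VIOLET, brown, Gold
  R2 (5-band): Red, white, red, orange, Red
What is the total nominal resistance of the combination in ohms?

292570 Ω

R1: green, violet → 57; brown ×10 → 570 Ω.
R2: red, white, red → 292; orange ×10^3 → 292000 Ω.
Series: 570 + 292000 = 292570 Ω.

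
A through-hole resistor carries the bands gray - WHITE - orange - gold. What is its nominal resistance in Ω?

Grey → 8 (first significant figure)
White → 9 (second significant figure)
Orange → ×10^3 multiplier
89 × 1000 = 89000 Ω

89000 Ω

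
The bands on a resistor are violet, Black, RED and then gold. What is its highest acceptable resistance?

Violet → 7 (first significant figure)
Black → 0 (second significant figure)
Red → ×10^2 multiplier
Gold → ±5% tolerance
70 × 100 = 7000 Ω
Highest = 7000 × (1 + 5/100) = 7350 Ω.

7350 Ω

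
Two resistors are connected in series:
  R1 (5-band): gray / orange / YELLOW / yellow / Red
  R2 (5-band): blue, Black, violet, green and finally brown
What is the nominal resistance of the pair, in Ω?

69040000 Ω

R1: grey, orange, yellow → 834; yellow ×10^4 → 8340000 Ω.
R2: blue, black, violet → 607; green ×10^5 → 60700000 Ω.
Series: 8340000 + 60700000 = 69040000 Ω.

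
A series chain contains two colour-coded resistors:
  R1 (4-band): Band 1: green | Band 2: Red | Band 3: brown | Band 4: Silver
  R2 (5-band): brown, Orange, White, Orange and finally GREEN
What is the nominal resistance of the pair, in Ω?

R1: green, red → 52; brown ×10 → 520 Ω.
R2: brown, orange, white → 139; orange ×10^3 → 139000 Ω.
Series: 520 + 139000 = 139520 Ω.

139520 Ω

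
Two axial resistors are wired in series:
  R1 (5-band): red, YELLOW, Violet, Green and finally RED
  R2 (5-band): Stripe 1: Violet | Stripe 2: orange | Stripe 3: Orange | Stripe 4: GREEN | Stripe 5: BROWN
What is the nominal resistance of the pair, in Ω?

R1: red, yellow, violet → 247; green ×10^5 → 24700000 Ω.
R2: violet, orange, orange → 733; green ×10^5 → 73300000 Ω.
Series: 24700000 + 73300000 = 98000000 Ω.

98000000 Ω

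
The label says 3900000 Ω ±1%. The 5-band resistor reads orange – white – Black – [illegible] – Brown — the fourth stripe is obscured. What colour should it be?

3900000 Ω = 390 × 10^4.
The fourth band is the multiplier, 10^4, which is yellow.

yellow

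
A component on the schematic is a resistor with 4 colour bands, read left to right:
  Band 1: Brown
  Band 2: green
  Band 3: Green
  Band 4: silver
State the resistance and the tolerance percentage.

Brown → 1 (first significant figure)
Green → 5 (second significant figure)
Green → ×10^5 multiplier
Silver → ±10% tolerance
15 × 100000 = 1500000 Ω

1500000 Ω ±10%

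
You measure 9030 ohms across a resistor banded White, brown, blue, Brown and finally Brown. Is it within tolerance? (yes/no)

no

White → 9 (first significant figure)
Brown → 1 (second significant figure)
Blue → 6 (third significant figure)
Brown → ×10 multiplier
Brown → ±1% tolerance
916 × 10 = 9160 Ω
Allowed range: 9068.4 Ω to 9251.6 Ω.
9030 ohms lies outside that range.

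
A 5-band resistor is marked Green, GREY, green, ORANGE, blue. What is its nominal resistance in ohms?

Green → 5 (first significant figure)
Grey → 8 (second significant figure)
Green → 5 (third significant figure)
Orange → ×10^3 multiplier
585 × 1000 = 585000 Ω

585000 Ω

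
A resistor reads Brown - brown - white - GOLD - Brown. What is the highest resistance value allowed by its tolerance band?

12.019 Ω

Brown → 1 (first significant figure)
Brown → 1 (second significant figure)
White → 9 (third significant figure)
Gold → ×0.1 multiplier
Brown → ±1% tolerance
119 × 0.1 = 11.9 Ω
Highest = 11.9 × (1 + 1/100) = 12.019 Ω.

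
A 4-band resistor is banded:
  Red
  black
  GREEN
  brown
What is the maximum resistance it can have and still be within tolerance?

Red → 2 (first significant figure)
Black → 0 (second significant figure)
Green → ×10^5 multiplier
Brown → ±1% tolerance
20 × 100000 = 2000000 Ω
Maximum = 2000000 × (1 + 1/100) = 2020000 Ω.

2020000 Ω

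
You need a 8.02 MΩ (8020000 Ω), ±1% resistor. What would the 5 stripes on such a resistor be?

grey, black, red, yellow, brown

8020000 Ω = 802 × 10^4.
8 → grey
0 → black
2 → red
Multiplier 10^4 → yellow.
±1% tolerance → brown.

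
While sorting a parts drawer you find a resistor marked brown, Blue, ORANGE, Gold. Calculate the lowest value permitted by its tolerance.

Brown → 1 (first significant figure)
Blue → 6 (second significant figure)
Orange → ×10^3 multiplier
Gold → ±5% tolerance
16 × 1000 = 16000 Ω
Lowest = 16000 × (1 − 5/100) = 15200 Ω.

15200 Ω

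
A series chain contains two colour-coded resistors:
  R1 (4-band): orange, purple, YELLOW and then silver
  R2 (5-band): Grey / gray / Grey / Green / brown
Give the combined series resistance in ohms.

R1: orange, violet → 37; yellow ×10^4 → 370000 Ω.
R2: grey, grey, grey → 888; green ×10^5 → 88800000 Ω.
Series: 370000 + 88800000 = 89170000 Ω.

89170000 Ω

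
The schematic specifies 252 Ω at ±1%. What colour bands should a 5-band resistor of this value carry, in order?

red, green, red, black, brown

252 Ω = 252 × 10^0.
2 → red
5 → green
2 → red
Multiplier 10^0 → black.
±1% tolerance → brown.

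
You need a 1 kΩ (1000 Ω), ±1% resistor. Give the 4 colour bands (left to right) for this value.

brown, black, red, brown

1000 Ω = 10 × 10^2.
1 → brown
0 → black
Multiplier 10^2 → red.
±1% tolerance → brown.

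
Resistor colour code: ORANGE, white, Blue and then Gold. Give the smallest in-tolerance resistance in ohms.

Orange → 3 (first significant figure)
White → 9 (second significant figure)
Blue → ×10^6 multiplier
Gold → ±5% tolerance
39 × 1000000 = 39000000 Ω
Smallest = 39000000 × (1 − 5/100) = 37050000 Ω.

37050000 Ω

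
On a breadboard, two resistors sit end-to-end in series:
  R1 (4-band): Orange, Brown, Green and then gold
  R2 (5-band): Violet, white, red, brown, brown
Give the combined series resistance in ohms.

3107920 Ω

R1: orange, brown → 31; green ×10^5 → 3100000 Ω.
R2: violet, white, red → 792; brown ×10 → 7920 Ω.
Series: 3100000 + 7920 = 3107920 Ω.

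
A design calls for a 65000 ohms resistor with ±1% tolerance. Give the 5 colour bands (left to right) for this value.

blue, green, black, red, brown

65000 Ω = 650 × 10^2.
6 → blue
5 → green
0 → black
Multiplier 10^2 → red.
±1% tolerance → brown.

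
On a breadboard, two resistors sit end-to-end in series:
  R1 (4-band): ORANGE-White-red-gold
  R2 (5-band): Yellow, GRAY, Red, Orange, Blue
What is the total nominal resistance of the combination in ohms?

485900 Ω

R1: orange, white → 39; red ×10^2 → 3900 Ω.
R2: yellow, grey, red → 482; orange ×10^3 → 482000 Ω.
Series: 3900 + 482000 = 485900 Ω.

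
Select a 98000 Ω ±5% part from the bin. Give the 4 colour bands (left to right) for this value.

white, grey, orange, gold

98000 Ω = 98 × 10^3.
9 → white
8 → grey
Multiplier 10^3 → orange.
±5% tolerance → gold.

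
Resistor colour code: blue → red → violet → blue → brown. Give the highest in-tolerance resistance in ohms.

Blue → 6 (first significant figure)
Red → 2 (second significant figure)
Violet → 7 (third significant figure)
Blue → ×10^6 multiplier
Brown → ±1% tolerance
627 × 1000000 = 627000000 Ω
Highest = 627000000 × (1 + 1/100) = 633270000 Ω.

633270000 Ω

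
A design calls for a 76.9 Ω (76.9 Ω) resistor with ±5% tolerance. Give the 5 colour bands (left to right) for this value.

violet, blue, white, gold, gold

76.9 Ω = 769 × 10^-1.
7 → violet
6 → blue
9 → white
Multiplier 10^-1 → gold.
±5% tolerance → gold.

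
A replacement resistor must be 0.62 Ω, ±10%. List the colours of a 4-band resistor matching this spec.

0.62 Ω = 62 × 10^-2.
6 → blue
2 → red
Multiplier 10^-2 → silver.
±10% tolerance → silver.

blue, red, silver, silver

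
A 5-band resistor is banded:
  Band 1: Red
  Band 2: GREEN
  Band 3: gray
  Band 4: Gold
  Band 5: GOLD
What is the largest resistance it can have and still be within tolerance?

27.09 Ω

Red → 2 (first significant figure)
Green → 5 (second significant figure)
Grey → 8 (third significant figure)
Gold → ×0.1 multiplier
Gold → ±5% tolerance
258 × 0.1 = 25.8 Ω
Largest = 25.8 × (1 + 5/100) = 27.09 Ω.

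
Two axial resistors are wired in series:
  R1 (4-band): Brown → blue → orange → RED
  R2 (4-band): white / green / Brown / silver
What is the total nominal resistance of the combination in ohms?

R1: brown, blue → 16; orange ×10^3 → 16000 Ω.
R2: white, green → 95; brown ×10 → 950 Ω.
Series: 16000 + 950 = 16950 Ω.

16950 Ω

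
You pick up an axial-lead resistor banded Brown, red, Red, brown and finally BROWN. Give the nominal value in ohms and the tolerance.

Brown → 1 (first significant figure)
Red → 2 (second significant figure)
Red → 2 (third significant figure)
Brown → ×10 multiplier
Brown → ±1% tolerance
122 × 10 = 1220 Ω

1220 Ω ±1%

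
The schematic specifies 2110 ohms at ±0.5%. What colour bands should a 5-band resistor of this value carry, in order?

red, brown, brown, brown, green

2110 Ω = 211 × 10^1.
2 → red
1 → brown
1 → brown
Multiplier 10^1 → brown.
±0.5% tolerance → green.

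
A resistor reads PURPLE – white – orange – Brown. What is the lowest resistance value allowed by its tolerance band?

78210 Ω

Violet → 7 (first significant figure)
White → 9 (second significant figure)
Orange → ×10^3 multiplier
Brown → ±1% tolerance
79 × 1000 = 79000 Ω
Lowest = 79000 × (1 − 1/100) = 78210 Ω.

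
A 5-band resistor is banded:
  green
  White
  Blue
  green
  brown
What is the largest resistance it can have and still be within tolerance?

Green → 5 (first significant figure)
White → 9 (second significant figure)
Blue → 6 (third significant figure)
Green → ×10^5 multiplier
Brown → ±1% tolerance
596 × 100000 = 59600000 Ω
Largest = 59600000 × (1 + 1/100) = 60196000 Ω.

60196000 Ω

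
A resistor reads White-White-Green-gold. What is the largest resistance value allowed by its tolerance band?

10395000 Ω

White → 9 (first significant figure)
White → 9 (second significant figure)
Green → ×10^5 multiplier
Gold → ±5% tolerance
99 × 100000 = 9900000 Ω
Largest = 9900000 × (1 + 5/100) = 10395000 Ω.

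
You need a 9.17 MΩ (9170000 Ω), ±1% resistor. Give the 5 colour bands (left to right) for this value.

9170000 Ω = 917 × 10^4.
9 → white
1 → brown
7 → violet
Multiplier 10^4 → yellow.
±1% tolerance → brown.

white, brown, violet, yellow, brown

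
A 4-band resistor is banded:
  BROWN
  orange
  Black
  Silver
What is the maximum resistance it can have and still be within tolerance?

14.3 Ω

Brown → 1 (first significant figure)
Orange → 3 (second significant figure)
Black → ×1 multiplier
Silver → ±10% tolerance
13 × 1 = 13 Ω
Maximum = 13 × (1 + 10/100) = 14.3 Ω.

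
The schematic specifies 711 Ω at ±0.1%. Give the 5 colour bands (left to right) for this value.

violet, brown, brown, black, violet

711 Ω = 711 × 10^0.
7 → violet
1 → brown
1 → brown
Multiplier 10^0 → black.
±0.1% tolerance → violet.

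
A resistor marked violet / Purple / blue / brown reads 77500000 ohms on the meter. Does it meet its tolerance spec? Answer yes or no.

Violet → 7 (first significant figure)
Violet → 7 (second significant figure)
Blue → ×10^6 multiplier
Brown → ±1% tolerance
77 × 1000000 = 77000000 Ω
Allowed range: 76230000 Ω to 77770000 Ω.
77500000 ohms lies inside that range.

yes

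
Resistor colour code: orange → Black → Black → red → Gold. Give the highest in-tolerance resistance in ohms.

31500 Ω

Orange → 3 (first significant figure)
Black → 0 (second significant figure)
Black → 0 (third significant figure)
Red → ×10^2 multiplier
Gold → ±5% tolerance
300 × 100 = 30000 Ω
Highest = 30000 × (1 + 5/100) = 31500 Ω.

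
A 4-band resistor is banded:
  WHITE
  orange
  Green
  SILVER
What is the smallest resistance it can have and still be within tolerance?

White → 9 (first significant figure)
Orange → 3 (second significant figure)
Green → ×10^5 multiplier
Silver → ±10% tolerance
93 × 100000 = 9300000 Ω
Smallest = 9300000 × (1 − 10/100) = 8370000 Ω.

8370000 Ω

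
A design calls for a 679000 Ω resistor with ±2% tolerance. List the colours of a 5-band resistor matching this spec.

blue, violet, white, orange, red

679000 Ω = 679 × 10^3.
6 → blue
7 → violet
9 → white
Multiplier 10^3 → orange.
±2% tolerance → red.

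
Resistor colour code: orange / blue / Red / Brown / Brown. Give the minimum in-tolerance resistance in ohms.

Orange → 3 (first significant figure)
Blue → 6 (second significant figure)
Red → 2 (third significant figure)
Brown → ×10 multiplier
Brown → ±1% tolerance
362 × 10 = 3620 Ω
Minimum = 3620 × (1 − 1/100) = 3583.8 Ω.

3583.8 Ω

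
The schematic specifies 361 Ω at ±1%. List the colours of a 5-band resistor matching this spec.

orange, blue, brown, black, brown

361 Ω = 361 × 10^0.
3 → orange
6 → blue
1 → brown
Multiplier 10^0 → black.
±1% tolerance → brown.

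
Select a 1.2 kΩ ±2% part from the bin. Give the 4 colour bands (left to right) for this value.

brown, red, red, red

1200 Ω = 12 × 10^2.
1 → brown
2 → red
Multiplier 10^2 → red.
±2% tolerance → red.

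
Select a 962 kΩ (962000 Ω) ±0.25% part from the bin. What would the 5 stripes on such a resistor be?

white, blue, red, orange, blue

962000 Ω = 962 × 10^3.
9 → white
6 → blue
2 → red
Multiplier 10^3 → orange.
±0.25% tolerance → blue.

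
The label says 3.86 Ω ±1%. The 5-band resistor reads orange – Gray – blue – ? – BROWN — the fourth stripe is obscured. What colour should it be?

3.86 Ω = 386 × 10^-2.
The fourth band is the multiplier, 10^-2, which is silver.

silver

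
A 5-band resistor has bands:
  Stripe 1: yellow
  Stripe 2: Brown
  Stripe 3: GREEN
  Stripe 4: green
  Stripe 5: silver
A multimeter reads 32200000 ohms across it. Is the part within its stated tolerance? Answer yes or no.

no

Yellow → 4 (first significant figure)
Brown → 1 (second significant figure)
Green → 5 (third significant figure)
Green → ×10^5 multiplier
Silver → ±10% tolerance
415 × 100000 = 41500000 Ω
Allowed range: 37350000 Ω to 45650000 Ω.
32200000 ohms lies outside that range.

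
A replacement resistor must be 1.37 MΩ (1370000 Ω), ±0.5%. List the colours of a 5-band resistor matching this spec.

1370000 Ω = 137 × 10^4.
1 → brown
3 → orange
7 → violet
Multiplier 10^4 → yellow.
±0.5% tolerance → green.

brown, orange, violet, yellow, green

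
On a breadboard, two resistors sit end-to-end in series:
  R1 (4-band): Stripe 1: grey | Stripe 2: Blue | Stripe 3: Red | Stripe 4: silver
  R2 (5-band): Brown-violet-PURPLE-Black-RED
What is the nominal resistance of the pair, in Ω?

R1: grey, blue → 86; red ×10^2 → 8600 Ω.
R2: brown, violet, violet → 177; black ×1 → 177 Ω.
Series: 8600 + 177 = 8777 Ω.

8777 Ω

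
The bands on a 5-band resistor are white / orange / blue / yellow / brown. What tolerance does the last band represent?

The last band, brown, is the tolerance band.
Brown corresponds to ±1%.

±1%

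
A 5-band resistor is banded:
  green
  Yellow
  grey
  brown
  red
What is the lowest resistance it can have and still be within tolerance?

5370.4 Ω

Green → 5 (first significant figure)
Yellow → 4 (second significant figure)
Grey → 8 (third significant figure)
Brown → ×10 multiplier
Red → ±2% tolerance
548 × 10 = 5480 Ω
Lowest = 5480 × (1 − 2/100) = 5370.4 Ω.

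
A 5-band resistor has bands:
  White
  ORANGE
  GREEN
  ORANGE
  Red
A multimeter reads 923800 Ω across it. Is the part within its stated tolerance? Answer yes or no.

White → 9 (first significant figure)
Orange → 3 (second significant figure)
Green → 5 (third significant figure)
Orange → ×10^3 multiplier
Red → ±2% tolerance
935 × 1000 = 935000 Ω
Allowed range: 916300 Ω to 953700 Ω.
923800 Ω lies inside that range.

yes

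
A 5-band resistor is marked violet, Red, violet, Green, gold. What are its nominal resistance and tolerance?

Violet → 7 (first significant figure)
Red → 2 (second significant figure)
Violet → 7 (third significant figure)
Green → ×10^5 multiplier
Gold → ±5% tolerance
727 × 100000 = 72700000 Ω

72700000 Ω ±5%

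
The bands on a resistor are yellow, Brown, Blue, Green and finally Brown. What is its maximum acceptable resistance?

42016000 Ω

Yellow → 4 (first significant figure)
Brown → 1 (second significant figure)
Blue → 6 (third significant figure)
Green → ×10^5 multiplier
Brown → ±1% tolerance
416 × 100000 = 41600000 Ω
Maximum = 41600000 × (1 + 1/100) = 42016000 Ω.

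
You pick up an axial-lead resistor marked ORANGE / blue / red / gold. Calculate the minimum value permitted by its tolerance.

3420 Ω

Orange → 3 (first significant figure)
Blue → 6 (second significant figure)
Red → ×10^2 multiplier
Gold → ±5% tolerance
36 × 100 = 3600 Ω
Minimum = 3600 × (1 − 5/100) = 3420 Ω.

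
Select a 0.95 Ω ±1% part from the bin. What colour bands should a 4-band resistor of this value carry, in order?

white, green, silver, brown

0.95 Ω = 95 × 10^-2.
9 → white
5 → green
Multiplier 10^-2 → silver.
±1% tolerance → brown.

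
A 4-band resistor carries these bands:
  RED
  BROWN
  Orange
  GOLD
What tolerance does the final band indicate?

The last band, gold, is the tolerance band.
Gold corresponds to ±5%.

±5%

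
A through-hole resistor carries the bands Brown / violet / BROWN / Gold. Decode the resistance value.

Brown → 1 (first significant figure)
Violet → 7 (second significant figure)
Brown → ×10 multiplier
17 × 10 = 170 Ω

170 Ω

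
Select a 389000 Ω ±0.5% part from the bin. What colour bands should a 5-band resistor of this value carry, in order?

389000 Ω = 389 × 10^3.
3 → orange
8 → grey
9 → white
Multiplier 10^3 → orange.
±0.5% tolerance → green.

orange, grey, white, orange, green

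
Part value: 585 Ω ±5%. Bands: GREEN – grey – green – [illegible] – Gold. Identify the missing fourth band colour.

black

585 Ω = 585 × 10^0.
The fourth band is the multiplier, 10^0, which is black.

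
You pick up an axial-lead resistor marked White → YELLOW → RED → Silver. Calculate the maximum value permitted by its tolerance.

White → 9 (first significant figure)
Yellow → 4 (second significant figure)
Red → ×10^2 multiplier
Silver → ±10% tolerance
94 × 100 = 9400 Ω
Maximum = 9400 × (1 + 10/100) = 10340 Ω.

10340 Ω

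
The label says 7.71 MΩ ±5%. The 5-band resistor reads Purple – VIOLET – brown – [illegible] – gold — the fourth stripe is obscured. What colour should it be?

7710000 Ω = 771 × 10^4.
The fourth band is the multiplier, 10^4, which is yellow.

yellow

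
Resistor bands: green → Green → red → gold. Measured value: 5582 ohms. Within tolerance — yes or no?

yes

Green → 5 (first significant figure)
Green → 5 (second significant figure)
Red → ×10^2 multiplier
Gold → ±5% tolerance
55 × 100 = 5500 Ω
Allowed range: 5225 Ω to 5775 Ω.
5582 ohms lies inside that range.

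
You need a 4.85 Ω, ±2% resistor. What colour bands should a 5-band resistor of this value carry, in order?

4.85 Ω = 485 × 10^-2.
4 → yellow
8 → grey
5 → green
Multiplier 10^-2 → silver.
±2% tolerance → red.

yellow, grey, green, silver, red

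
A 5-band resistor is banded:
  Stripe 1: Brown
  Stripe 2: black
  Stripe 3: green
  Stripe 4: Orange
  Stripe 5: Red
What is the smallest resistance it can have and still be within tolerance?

Brown → 1 (first significant figure)
Black → 0 (second significant figure)
Green → 5 (third significant figure)
Orange → ×10^3 multiplier
Red → ±2% tolerance
105 × 1000 = 105000 Ω
Smallest = 105000 × (1 − 2/100) = 102900 Ω.

102900 Ω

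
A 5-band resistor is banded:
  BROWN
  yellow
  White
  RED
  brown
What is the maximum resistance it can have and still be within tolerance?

Brown → 1 (first significant figure)
Yellow → 4 (second significant figure)
White → 9 (third significant figure)
Red → ×10^2 multiplier
Brown → ±1% tolerance
149 × 100 = 14900 Ω
Maximum = 14900 × (1 + 1/100) = 15049 Ω.

15049 Ω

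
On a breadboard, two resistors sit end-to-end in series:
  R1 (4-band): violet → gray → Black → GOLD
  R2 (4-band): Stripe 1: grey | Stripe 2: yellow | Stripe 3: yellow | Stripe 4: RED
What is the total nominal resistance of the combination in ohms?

840078 Ω

R1: violet, grey → 78; black ×1 → 78 Ω.
R2: grey, yellow → 84; yellow ×10^4 → 840000 Ω.
Series: 78 + 840000 = 840078 Ω.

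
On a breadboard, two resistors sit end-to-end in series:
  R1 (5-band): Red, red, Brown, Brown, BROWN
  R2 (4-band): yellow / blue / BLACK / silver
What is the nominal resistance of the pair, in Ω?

R1: red, red, brown → 221; brown ×10 → 2210 Ω.
R2: yellow, blue → 46; black ×1 → 46 Ω.
Series: 2210 + 46 = 2256 Ω.

2256 Ω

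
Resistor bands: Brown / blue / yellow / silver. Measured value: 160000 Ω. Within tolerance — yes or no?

Brown → 1 (first significant figure)
Blue → 6 (second significant figure)
Yellow → ×10^4 multiplier
Silver → ±10% tolerance
16 × 10000 = 160000 Ω
Allowed range: 144000 Ω to 176000 Ω.
160000 Ω lies inside that range.

yes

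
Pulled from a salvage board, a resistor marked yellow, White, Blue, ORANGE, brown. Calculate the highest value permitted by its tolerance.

Yellow → 4 (first significant figure)
White → 9 (second significant figure)
Blue → 6 (third significant figure)
Orange → ×10^3 multiplier
Brown → ±1% tolerance
496 × 1000 = 496000 Ω
Highest = 496000 × (1 + 1/100) = 500960 Ω.

500960 Ω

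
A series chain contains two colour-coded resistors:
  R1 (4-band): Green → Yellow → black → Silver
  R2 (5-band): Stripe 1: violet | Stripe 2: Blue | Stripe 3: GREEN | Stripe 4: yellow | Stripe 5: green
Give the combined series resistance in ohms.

7650054 Ω

R1: green, yellow → 54; black ×1 → 54 Ω.
R2: violet, blue, green → 765; yellow ×10^4 → 7650000 Ω.
Series: 54 + 7650000 = 7650054 Ω.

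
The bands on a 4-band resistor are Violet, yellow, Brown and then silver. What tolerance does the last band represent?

±10%

The last band, silver, is the tolerance band.
Silver corresponds to ±10%.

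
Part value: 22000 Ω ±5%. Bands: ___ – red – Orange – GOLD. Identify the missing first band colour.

22000 Ω = 22 × 10^3.
The first band gives digit 2 of the significand, and 2 is red.

red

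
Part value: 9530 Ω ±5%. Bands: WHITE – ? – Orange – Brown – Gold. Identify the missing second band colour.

9530 Ω = 953 × 10^1.
The second band gives digit 5 of the significand, and 5 is green.

green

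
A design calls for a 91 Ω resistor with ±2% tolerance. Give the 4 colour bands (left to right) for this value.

91 Ω = 91 × 10^0.
9 → white
1 → brown
Multiplier 10^0 → black.
±2% tolerance → red.

white, brown, black, red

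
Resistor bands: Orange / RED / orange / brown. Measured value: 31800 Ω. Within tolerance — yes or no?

Orange → 3 (first significant figure)
Red → 2 (second significant figure)
Orange → ×10^3 multiplier
Brown → ±1% tolerance
32 × 1000 = 32000 Ω
Allowed range: 31680 Ω to 32320 Ω.
31800 Ω lies inside that range.

yes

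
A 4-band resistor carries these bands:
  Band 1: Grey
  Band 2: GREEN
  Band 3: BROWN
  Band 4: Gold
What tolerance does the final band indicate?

±5%

The last band, gold, is the tolerance band.
Gold corresponds to ±5%.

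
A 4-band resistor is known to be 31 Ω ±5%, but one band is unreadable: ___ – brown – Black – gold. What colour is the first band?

orange

31 Ω = 31 × 10^0.
The first band gives digit 3 of the significand, and 3 is orange.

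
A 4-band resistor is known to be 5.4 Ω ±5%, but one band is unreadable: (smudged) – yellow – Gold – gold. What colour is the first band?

green

5.4 Ω = 54 × 10^-1.
The first band gives digit 5 of the significand, and 5 is green.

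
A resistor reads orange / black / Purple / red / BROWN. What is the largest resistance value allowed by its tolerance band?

31007 Ω

Orange → 3 (first significant figure)
Black → 0 (second significant figure)
Violet → 7 (third significant figure)
Red → ×10^2 multiplier
Brown → ±1% tolerance
307 × 100 = 30700 Ω
Largest = 30700 × (1 + 1/100) = 31007 Ω.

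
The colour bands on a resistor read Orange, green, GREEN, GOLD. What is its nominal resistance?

3500000 Ω

Orange → 3 (first significant figure)
Green → 5 (second significant figure)
Green → ×10^5 multiplier
35 × 100000 = 3500000 Ω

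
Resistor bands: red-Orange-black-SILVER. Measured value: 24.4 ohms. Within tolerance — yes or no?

Red → 2 (first significant figure)
Orange → 3 (second significant figure)
Black → ×1 multiplier
Silver → ±10% tolerance
23 × 1 = 23 Ω
Allowed range: 20.7 Ω to 25.3 Ω.
24.4 ohms lies inside that range.

yes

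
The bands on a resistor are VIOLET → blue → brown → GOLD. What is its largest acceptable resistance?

Violet → 7 (first significant figure)
Blue → 6 (second significant figure)
Brown → ×10 multiplier
Gold → ±5% tolerance
76 × 10 = 760 Ω
Largest = 760 × (1 + 5/100) = 798 Ω.

798 Ω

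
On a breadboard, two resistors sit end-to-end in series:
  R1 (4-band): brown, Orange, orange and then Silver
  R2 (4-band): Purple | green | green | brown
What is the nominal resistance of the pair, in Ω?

R1: brown, orange → 13; orange ×10^3 → 13000 Ω.
R2: violet, green → 75; green ×10^5 → 7500000 Ω.
Series: 13000 + 7500000 = 7513000 Ω.

7513000 Ω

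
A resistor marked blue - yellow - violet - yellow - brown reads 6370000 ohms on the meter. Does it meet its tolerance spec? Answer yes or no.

Blue → 6 (first significant figure)
Yellow → 4 (second significant figure)
Violet → 7 (third significant figure)
Yellow → ×10^4 multiplier
Brown → ±1% tolerance
647 × 10000 = 6470000 Ω
Allowed range: 6405300 Ω to 6534700 Ω.
6370000 ohms lies outside that range.

no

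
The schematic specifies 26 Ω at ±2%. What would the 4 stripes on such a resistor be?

red, blue, black, red

26 Ω = 26 × 10^0.
2 → red
6 → blue
Multiplier 10^0 → black.
±2% tolerance → red.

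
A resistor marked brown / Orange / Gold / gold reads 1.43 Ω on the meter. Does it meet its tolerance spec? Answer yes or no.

Brown → 1 (first significant figure)
Orange → 3 (second significant figure)
Gold → ×0.1 multiplier
Gold → ±5% tolerance
13 × 0.1 = 1.3 Ω
Allowed range: 1.235 Ω to 1.365 Ω.
1.43 Ω lies outside that range.

no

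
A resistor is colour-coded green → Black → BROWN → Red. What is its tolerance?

±2%

The last band, red, is the tolerance band.
Red corresponds to ±2%.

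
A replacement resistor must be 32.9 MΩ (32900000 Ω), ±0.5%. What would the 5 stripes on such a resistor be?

32900000 Ω = 329 × 10^5.
3 → orange
2 → red
9 → white
Multiplier 10^5 → green.
±0.5% tolerance → green.

orange, red, white, green, green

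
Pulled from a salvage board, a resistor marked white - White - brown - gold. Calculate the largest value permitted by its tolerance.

White → 9 (first significant figure)
White → 9 (second significant figure)
Brown → ×10 multiplier
Gold → ±5% tolerance
99 × 10 = 990 Ω
Largest = 990 × (1 + 5/100) = 1039.5 Ω.

1039.5 Ω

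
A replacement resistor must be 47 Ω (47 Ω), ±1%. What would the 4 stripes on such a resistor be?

yellow, violet, black, brown

47 Ω = 47 × 10^0.
4 → yellow
7 → violet
Multiplier 10^0 → black.
±1% tolerance → brown.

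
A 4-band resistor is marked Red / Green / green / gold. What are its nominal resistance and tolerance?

2500000 Ω ±5%

Red → 2 (first significant figure)
Green → 5 (second significant figure)
Green → ×10^5 multiplier
Gold → ±5% tolerance
25 × 100000 = 2500000 Ω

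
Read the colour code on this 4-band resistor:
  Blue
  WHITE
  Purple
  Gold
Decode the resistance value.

Blue → 6 (first significant figure)
White → 9 (second significant figure)
Violet → ×10^7 multiplier
69 × 10000000 = 690000000 Ω

690000000 Ω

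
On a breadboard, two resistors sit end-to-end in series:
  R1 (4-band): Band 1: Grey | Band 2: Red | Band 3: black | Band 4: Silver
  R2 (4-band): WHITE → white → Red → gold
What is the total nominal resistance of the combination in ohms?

9982 Ω

R1: grey, red → 82; black ×1 → 82 Ω.
R2: white, white → 99; red ×10^2 → 9900 Ω.
Series: 82 + 9900 = 9982 Ω.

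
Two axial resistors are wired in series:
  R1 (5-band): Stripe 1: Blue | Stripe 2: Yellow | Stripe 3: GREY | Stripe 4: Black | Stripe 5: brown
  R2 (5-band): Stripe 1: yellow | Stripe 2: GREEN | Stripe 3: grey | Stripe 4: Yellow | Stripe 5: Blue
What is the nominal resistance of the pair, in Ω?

R1: blue, yellow, grey → 648; black ×1 → 648 Ω.
R2: yellow, green, grey → 458; yellow ×10^4 → 4580000 Ω.
Series: 648 + 4580000 = 4580648 Ω.

4580648 Ω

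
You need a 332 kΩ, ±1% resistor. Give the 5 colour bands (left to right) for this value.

332000 Ω = 332 × 10^3.
3 → orange
3 → orange
2 → red
Multiplier 10^3 → orange.
±1% tolerance → brown.

orange, orange, red, orange, brown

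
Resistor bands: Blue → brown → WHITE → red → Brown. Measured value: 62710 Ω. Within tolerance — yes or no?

Blue → 6 (first significant figure)
Brown → 1 (second significant figure)
White → 9 (third significant figure)
Red → ×10^2 multiplier
Brown → ±1% tolerance
619 × 100 = 61900 Ω
Allowed range: 61281 Ω to 62519 Ω.
62710 Ω lies outside that range.

no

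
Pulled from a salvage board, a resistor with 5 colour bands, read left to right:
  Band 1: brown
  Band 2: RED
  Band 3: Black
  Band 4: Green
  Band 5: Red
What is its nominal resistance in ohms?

12000000 Ω

Brown → 1 (first significant figure)
Red → 2 (second significant figure)
Black → 0 (third significant figure)
Green → ×10^5 multiplier
120 × 100000 = 12000000 Ω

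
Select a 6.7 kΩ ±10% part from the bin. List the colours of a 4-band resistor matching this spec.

blue, violet, red, silver

6700 Ω = 67 × 10^2.
6 → blue
7 → violet
Multiplier 10^2 → red.
±10% tolerance → silver.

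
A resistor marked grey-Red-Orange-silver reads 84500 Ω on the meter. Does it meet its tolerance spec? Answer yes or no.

yes

Grey → 8 (first significant figure)
Red → 2 (second significant figure)
Orange → ×10^3 multiplier
Silver → ±10% tolerance
82 × 1000 = 82000 Ω
Allowed range: 73800 Ω to 90200 Ω.
84500 Ω lies inside that range.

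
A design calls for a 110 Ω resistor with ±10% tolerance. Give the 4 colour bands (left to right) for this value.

brown, brown, brown, silver

110 Ω = 11 × 10^1.
1 → brown
1 → brown
Multiplier 10^1 → brown.
±10% tolerance → silver.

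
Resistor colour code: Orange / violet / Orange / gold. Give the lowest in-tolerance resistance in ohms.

Orange → 3 (first significant figure)
Violet → 7 (second significant figure)
Orange → ×10^3 multiplier
Gold → ±5% tolerance
37 × 1000 = 37000 Ω
Lowest = 37000 × (1 − 5/100) = 35150 Ω.

35150 Ω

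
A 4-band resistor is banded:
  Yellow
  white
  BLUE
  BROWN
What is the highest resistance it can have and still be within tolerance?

49490000 Ω

Yellow → 4 (first significant figure)
White → 9 (second significant figure)
Blue → ×10^6 multiplier
Brown → ±1% tolerance
49 × 1000000 = 49000000 Ω
Highest = 49000000 × (1 + 1/100) = 49490000 Ω.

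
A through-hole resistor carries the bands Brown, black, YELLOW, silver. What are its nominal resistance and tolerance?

100000 Ω ±10%

Brown → 1 (first significant figure)
Black → 0 (second significant figure)
Yellow → ×10^4 multiplier
Silver → ±10% tolerance
10 × 10000 = 100000 Ω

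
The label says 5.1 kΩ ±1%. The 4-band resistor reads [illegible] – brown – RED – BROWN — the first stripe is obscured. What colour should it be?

5100 Ω = 51 × 10^2.
The first band gives digit 5 of the significand, and 5 is green.

green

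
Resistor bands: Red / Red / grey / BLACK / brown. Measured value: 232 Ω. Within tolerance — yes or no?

no

Red → 2 (first significant figure)
Red → 2 (second significant figure)
Grey → 8 (third significant figure)
Black → ×1 multiplier
Brown → ±1% tolerance
228 × 1 = 228 Ω
Allowed range: 225.72 Ω to 230.28 Ω.
232 Ω lies outside that range.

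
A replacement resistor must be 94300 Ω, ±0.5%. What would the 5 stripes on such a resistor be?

94300 Ω = 943 × 10^2.
9 → white
4 → yellow
3 → orange
Multiplier 10^2 → red.
±0.5% tolerance → green.

white, yellow, orange, red, green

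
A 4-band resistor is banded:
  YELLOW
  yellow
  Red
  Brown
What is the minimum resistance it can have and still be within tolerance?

4356 Ω

Yellow → 4 (first significant figure)
Yellow → 4 (second significant figure)
Red → ×10^2 multiplier
Brown → ±1% tolerance
44 × 100 = 4400 Ω
Minimum = 4400 × (1 − 1/100) = 4356 Ω.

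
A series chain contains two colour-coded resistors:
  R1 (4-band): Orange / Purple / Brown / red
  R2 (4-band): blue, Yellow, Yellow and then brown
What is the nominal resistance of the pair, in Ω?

R1: orange, violet → 37; brown ×10 → 370 Ω.
R2: blue, yellow → 64; yellow ×10^4 → 640000 Ω.
Series: 370 + 640000 = 640370 Ω.

640370 Ω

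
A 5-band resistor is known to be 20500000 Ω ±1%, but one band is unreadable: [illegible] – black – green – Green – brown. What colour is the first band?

20500000 Ω = 205 × 10^5.
The first band gives digit 2 of the significand, and 2 is red.

red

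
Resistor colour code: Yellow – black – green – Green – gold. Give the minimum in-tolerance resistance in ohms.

38475000 Ω

Yellow → 4 (first significant figure)
Black → 0 (second significant figure)
Green → 5 (third significant figure)
Green → ×10^5 multiplier
Gold → ±5% tolerance
405 × 100000 = 40500000 Ω
Minimum = 40500000 × (1 − 5/100) = 38475000 Ω.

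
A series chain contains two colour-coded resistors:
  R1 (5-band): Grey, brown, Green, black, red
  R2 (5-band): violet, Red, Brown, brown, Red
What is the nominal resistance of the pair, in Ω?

8025 Ω

R1: grey, brown, green → 815; black ×1 → 815 Ω.
R2: violet, red, brown → 721; brown ×10 → 7210 Ω.
Series: 815 + 7210 = 8025 Ω.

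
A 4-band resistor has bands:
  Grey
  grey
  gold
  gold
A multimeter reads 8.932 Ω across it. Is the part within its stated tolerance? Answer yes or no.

Grey → 8 (first significant figure)
Grey → 8 (second significant figure)
Gold → ×0.1 multiplier
Gold → ±5% tolerance
88 × 0.1 = 8.8 Ω
Allowed range: 8.36 Ω to 9.24 Ω.
8.932 Ω lies inside that range.

yes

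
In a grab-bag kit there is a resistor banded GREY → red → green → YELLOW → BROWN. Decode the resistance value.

Grey → 8 (first significant figure)
Red → 2 (second significant figure)
Green → 5 (third significant figure)
Yellow → ×10^4 multiplier
825 × 10000 = 8250000 Ω

8250000 Ω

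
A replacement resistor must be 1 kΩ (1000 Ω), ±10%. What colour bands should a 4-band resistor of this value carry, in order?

1000 Ω = 10 × 10^2.
1 → brown
0 → black
Multiplier 10^2 → red.
±10% tolerance → silver.

brown, black, red, silver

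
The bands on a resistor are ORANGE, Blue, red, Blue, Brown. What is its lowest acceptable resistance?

358380000 Ω

Orange → 3 (first significant figure)
Blue → 6 (second significant figure)
Red → 2 (third significant figure)
Blue → ×10^6 multiplier
Brown → ±1% tolerance
362 × 1000000 = 362000000 Ω
Lowest = 362000000 × (1 − 1/100) = 358380000 Ω.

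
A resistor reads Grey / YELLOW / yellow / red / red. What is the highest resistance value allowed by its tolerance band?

Grey → 8 (first significant figure)
Yellow → 4 (second significant figure)
Yellow → 4 (third significant figure)
Red → ×10^2 multiplier
Red → ±2% tolerance
844 × 100 = 84400 Ω
Highest = 84400 × (1 + 2/100) = 86088 Ω.

86088 Ω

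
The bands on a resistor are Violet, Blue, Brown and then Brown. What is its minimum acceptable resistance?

752.4 Ω

Violet → 7 (first significant figure)
Blue → 6 (second significant figure)
Brown → ×10 multiplier
Brown → ±1% tolerance
76 × 10 = 760 Ω
Minimum = 760 × (1 − 1/100) = 752.4 Ω.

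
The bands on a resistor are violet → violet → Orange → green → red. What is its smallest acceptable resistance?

Violet → 7 (first significant figure)
Violet → 7 (second significant figure)
Orange → 3 (third significant figure)
Green → ×10^5 multiplier
Red → ±2% tolerance
773 × 100000 = 77300000 Ω
Smallest = 77300000 × (1 − 2/100) = 75754000 Ω.

75754000 Ω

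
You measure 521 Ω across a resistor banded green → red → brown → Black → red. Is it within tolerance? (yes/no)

yes

Green → 5 (first significant figure)
Red → 2 (second significant figure)
Brown → 1 (third significant figure)
Black → ×1 multiplier
Red → ±2% tolerance
521 × 1 = 521 Ω
Allowed range: 510.58 Ω to 531.42 Ω.
521 Ω lies inside that range.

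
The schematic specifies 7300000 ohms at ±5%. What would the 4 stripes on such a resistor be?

7300000 Ω = 73 × 10^5.
7 → violet
3 → orange
Multiplier 10^5 → green.
±5% tolerance → gold.

violet, orange, green, gold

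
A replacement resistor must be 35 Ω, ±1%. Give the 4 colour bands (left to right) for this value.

orange, green, black, brown

35 Ω = 35 × 10^0.
3 → orange
5 → green
Multiplier 10^0 → black.
±1% tolerance → brown.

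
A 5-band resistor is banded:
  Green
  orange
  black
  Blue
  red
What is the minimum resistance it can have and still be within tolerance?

Green → 5 (first significant figure)
Orange → 3 (second significant figure)
Black → 0 (third significant figure)
Blue → ×10^6 multiplier
Red → ±2% tolerance
530 × 1000000 = 530000000 Ω
Minimum = 530000000 × (1 − 2/100) = 519400000 Ω.

519400000 Ω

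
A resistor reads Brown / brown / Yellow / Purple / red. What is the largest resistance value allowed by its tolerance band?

Brown → 1 (first significant figure)
Brown → 1 (second significant figure)
Yellow → 4 (third significant figure)
Violet → ×10^7 multiplier
Red → ±2% tolerance
114 × 10000000 = 1140000000 Ω
Largest = 1140000000 × (1 + 2/100) = 1162800000 Ω.

1162800000 Ω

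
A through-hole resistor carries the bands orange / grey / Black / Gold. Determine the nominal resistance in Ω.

38 Ω

Orange → 3 (first significant figure)
Grey → 8 (second significant figure)
Black → ×1 multiplier
38 × 1 = 38 Ω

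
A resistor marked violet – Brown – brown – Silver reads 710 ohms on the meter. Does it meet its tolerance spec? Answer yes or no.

Violet → 7 (first significant figure)
Brown → 1 (second significant figure)
Brown → ×10 multiplier
Silver → ±10% tolerance
71 × 10 = 710 Ω
Allowed range: 639 Ω to 781 Ω.
710 ohms lies inside that range.

yes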